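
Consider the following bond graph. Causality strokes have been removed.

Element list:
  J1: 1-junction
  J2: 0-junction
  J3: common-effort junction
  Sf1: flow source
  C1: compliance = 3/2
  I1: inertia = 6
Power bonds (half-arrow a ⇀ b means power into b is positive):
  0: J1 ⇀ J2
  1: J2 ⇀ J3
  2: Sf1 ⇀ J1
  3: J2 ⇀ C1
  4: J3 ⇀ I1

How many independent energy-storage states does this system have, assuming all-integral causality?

2  (C1, I1 all integral)

β2 stroke→Sf1  (source Sf1 imposes f)
β0 stroke→J1  (J1: bond 2 brought flow, rest push out)
β3 stroke→J2  (C1 integral (e out))
β1 stroke→J3  (J2: bond 3 brought effort, rest push out)
β4 stroke→I1  (common-e at J3 fixed by 1)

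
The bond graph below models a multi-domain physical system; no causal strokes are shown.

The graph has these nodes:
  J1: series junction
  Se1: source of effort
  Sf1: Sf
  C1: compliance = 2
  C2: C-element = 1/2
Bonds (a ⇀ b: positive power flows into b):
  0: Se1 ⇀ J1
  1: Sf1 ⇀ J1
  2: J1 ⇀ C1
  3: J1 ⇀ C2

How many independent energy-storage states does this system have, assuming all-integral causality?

2  (C1, C2 all integral)

β0 stroke at J1  (Se1 (Se) sets effort on bond)
β1 stroke at Sf1  (Sf1: flow source, stroke at near end)
β2 stroke at J1  (J1: bond 1 brought flow, rest push out)
β3 stroke at J1  (J1 flow already set via bond 1)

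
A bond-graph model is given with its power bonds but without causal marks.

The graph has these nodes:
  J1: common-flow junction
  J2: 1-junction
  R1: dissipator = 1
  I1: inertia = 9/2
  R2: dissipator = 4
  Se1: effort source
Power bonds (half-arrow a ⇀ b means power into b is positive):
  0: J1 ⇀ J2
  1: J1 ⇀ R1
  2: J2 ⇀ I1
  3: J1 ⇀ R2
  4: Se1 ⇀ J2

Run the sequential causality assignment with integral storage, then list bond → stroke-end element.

b0 |J2
b1 |J1
b2 |I1
b3 |J1
b4 |J2

#4 →J2  (Se1 (Se) sets effort on bond)
#2 →I1  (prefer integral on I1)
#0 →J2  (J2 flow already set via bond 2)
#1 →J1  (J1: bond 0 brought flow, rest push out)
#3 →J1  (J1 flow already set via bond 0)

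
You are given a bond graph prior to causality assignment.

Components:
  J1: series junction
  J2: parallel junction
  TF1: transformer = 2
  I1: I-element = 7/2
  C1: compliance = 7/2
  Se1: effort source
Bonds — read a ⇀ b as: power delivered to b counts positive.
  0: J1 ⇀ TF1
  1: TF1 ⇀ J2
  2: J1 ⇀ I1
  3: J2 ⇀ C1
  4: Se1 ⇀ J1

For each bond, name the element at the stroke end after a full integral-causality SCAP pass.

β4 →J1  (Se1: effort source, stroke at far end)
β2 →I1  (prefer integral on I1)
β0 →J1  (J1: bond 2 brought flow, rest push out)
β1 →TF1  (TF TF1: opposite of bond 0)
β3 →J2  (only one effort-in slot at J2)

#0 |J1
#1 |TF1
#2 |I1
#3 |J2
#4 |J1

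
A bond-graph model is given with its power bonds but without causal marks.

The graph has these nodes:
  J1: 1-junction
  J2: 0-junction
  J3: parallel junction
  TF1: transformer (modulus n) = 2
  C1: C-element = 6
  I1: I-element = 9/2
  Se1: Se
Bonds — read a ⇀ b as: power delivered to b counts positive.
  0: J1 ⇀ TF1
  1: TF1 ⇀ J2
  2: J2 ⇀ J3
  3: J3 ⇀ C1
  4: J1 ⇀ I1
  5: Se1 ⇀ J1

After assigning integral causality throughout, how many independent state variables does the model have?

2  (C1, I1 all integral)

β5 stroke→J1  (source Se1 imposes e)
β3 stroke→J3  (C1: C, integral causality)
β2 stroke→J2  (J3: bond 3 brought effort, rest push out)
β1 stroke→TF1  (0-jn J2 has e-setter on 2)
β0 stroke→J1  (TF1 one-in-one-out from 1)
β4 stroke→I1  (only one flow-in slot at J1)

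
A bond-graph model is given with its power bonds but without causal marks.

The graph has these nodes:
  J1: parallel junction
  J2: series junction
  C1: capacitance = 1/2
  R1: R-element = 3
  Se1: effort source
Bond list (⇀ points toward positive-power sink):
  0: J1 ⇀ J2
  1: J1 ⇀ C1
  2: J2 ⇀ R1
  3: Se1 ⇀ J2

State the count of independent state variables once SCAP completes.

b3 stroke→J2  (Se1 (Se) sets effort on bond)
b1 stroke→J1  (C1 integral (e out))
b0 stroke→J2  (J1 effort already set via bond 1)
b2 stroke→R1  (J2 needs exactly one f-in)

1  (C1 all integral)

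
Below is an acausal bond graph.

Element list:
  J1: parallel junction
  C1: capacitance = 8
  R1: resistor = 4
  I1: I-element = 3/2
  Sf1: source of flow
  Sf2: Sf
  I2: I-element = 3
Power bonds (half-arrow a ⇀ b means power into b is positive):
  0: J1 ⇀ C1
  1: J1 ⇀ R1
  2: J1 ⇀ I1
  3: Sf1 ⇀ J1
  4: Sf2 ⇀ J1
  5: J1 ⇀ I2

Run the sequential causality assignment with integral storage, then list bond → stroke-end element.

bond 0 stroke at J1
bond 1 stroke at R1
bond 2 stroke at I1
bond 3 stroke at Sf1
bond 4 stroke at Sf2
bond 5 stroke at I2

#3 |Sf1  (Sf1: flow source, stroke at near end)
#4 |Sf2  (source Sf2 imposes f)
#0 |J1  (C1 outputs effort q/C1)
#1 |R1  (0-jn J1 has e-setter on 0)
#2 |I1  (0-jn J1 has e-setter on 0)
#5 |I2  (J1: bond 0 brought effort, rest push out)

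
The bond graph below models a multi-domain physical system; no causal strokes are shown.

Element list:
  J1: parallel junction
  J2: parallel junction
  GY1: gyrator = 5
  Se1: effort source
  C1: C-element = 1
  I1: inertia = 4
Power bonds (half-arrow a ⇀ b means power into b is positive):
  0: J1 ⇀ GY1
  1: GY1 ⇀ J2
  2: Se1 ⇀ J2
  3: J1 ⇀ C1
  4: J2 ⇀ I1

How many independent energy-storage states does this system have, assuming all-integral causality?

#2 stroke→J2  (Se1 fixes effort; stroke away)
#1 stroke→GY1  (common-e at J2 fixed by 2)
#4 stroke→I1  (J2 effort already set via bond 2)
#0 stroke→GY1  (GY1 both-in/both-out from 1)
#3 stroke→J1  (J1: last free bond brings effort in)

2  (C1, I1 all integral)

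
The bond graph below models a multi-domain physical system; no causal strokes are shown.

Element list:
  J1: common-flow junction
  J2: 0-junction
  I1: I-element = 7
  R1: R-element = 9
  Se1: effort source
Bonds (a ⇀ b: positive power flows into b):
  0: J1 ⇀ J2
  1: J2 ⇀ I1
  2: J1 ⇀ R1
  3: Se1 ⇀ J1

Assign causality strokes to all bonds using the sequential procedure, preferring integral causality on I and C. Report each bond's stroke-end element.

#3 →J1  (Se1 fixes effort; stroke away)
#1 →I1  (I1 integral (f out))
#0 →J2  (J2 needs exactly one e-in)
#2 →J1  (1-jn J1 has f-setter on 0)

bond 0 |J2
bond 1 |I1
bond 2 |J1
bond 3 |J1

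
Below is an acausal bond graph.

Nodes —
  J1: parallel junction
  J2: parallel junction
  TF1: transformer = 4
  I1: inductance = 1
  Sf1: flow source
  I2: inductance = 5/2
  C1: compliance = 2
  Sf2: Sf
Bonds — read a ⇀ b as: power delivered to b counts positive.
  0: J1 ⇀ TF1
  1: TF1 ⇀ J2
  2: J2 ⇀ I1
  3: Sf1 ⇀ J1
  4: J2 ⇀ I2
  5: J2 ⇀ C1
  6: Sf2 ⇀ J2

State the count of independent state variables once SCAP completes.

3  (C1, I1, I2 all integral)

#3 |Sf1  (source Sf1 imposes f)
#6 |Sf2  (Sf2 (Sf) sets flow on bond)
#0 |J1  (closing 0-jn rule on J1)
#1 |TF1  (through TF1, causality passes straight; one stroke at TF1)
#2 |I1  (I1: I, integral causality)
#4 |I2  (I2 outputs flow p/I2)
#5 |J2  (only one effort-in slot at J2)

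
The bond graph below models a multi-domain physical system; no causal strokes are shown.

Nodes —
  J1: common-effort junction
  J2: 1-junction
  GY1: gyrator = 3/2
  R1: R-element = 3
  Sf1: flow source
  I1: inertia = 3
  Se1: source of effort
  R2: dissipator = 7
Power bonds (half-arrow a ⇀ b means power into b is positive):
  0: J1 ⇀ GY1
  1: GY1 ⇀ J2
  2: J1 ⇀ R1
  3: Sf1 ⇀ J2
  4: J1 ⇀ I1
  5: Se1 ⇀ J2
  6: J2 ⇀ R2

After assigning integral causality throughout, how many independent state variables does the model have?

1  (I1 all integral)

b3 →Sf1  (Sf1 (Sf) sets flow on bond)
b5 →J2  (Se1: effort source, stroke at far end)
b1 →J2  (J2 flow already set via bond 3)
b6 →J2  (J2: bond 3 brought flow, rest push out)
b0 →J1  (through GY1, causality inverts; strokes same side of GY1)
b2 →R1  (J1: bond 0 brought effort, rest push out)
b4 →I1  (0-jn J1 has e-setter on 0)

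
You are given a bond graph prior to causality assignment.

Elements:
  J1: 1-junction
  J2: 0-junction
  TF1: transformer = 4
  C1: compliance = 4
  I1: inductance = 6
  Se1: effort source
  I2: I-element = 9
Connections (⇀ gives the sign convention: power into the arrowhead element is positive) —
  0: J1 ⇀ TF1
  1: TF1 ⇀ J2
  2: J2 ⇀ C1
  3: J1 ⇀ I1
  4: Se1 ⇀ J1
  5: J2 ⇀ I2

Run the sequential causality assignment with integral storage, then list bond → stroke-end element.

b4 →J1  (Se1: effort source, stroke at far end)
b2 →J2  (prefer integral on C1)
b1 →TF1  (0-jn J2 has e-setter on 2)
b5 →I2  (common-e at J2 fixed by 2)
b0 →J1  (through TF1, causality passes straight; one stroke at TF1)
b3 →I1  (closing 1-jn rule on J1)

b0 |J1
b1 |TF1
b2 |J2
b3 |I1
b4 |J1
b5 |I2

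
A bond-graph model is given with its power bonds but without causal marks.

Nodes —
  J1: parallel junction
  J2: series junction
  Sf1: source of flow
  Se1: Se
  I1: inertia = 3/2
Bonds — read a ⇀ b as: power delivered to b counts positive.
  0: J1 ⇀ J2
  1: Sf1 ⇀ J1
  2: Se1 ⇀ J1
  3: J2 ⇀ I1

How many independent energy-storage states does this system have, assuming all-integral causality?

1  (I1 all integral)

b1 stroke at Sf1  (Sf1 (Sf) sets flow on bond)
b2 stroke at J1  (Se1 fixes effort; stroke away)
b0 stroke at J2  (common-e at J1 fixed by 2)
b3 stroke at I1  (only one flow-in slot at J2)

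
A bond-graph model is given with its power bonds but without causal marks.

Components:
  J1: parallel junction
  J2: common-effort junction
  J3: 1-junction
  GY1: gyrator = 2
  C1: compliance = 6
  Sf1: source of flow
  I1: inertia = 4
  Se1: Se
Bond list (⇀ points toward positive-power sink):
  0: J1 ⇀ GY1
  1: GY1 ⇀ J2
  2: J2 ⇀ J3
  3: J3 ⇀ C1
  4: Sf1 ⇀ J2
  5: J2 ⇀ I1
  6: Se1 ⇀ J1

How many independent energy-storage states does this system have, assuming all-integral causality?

2  (C1, I1 all integral)

#4 |Sf1  (source Sf1 imposes f)
#6 |J1  (source Se1 imposes e)
#0 |GY1  (common-e at J1 fixed by 6)
#1 |GY1  (through GY1, causality inverts; strokes same side of GY1)
#3 |J3  (C1 outputs effort q/C1)
#2 |J2  (J3 needs exactly one f-in)
#5 |I1  (common-e at J2 fixed by 2)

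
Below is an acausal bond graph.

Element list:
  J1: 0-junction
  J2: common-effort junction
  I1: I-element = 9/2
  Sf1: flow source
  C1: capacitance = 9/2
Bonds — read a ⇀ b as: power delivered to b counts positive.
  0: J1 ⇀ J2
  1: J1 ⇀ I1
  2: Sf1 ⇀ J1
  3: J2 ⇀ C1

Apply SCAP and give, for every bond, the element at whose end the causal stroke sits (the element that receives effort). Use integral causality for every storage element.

#0 →J1
#1 →I1
#2 →Sf1
#3 →J2

b2 stroke at Sf1  (Sf1: flow source, stroke at near end)
b1 stroke at I1  (I1 outputs flow p/I1)
b0 stroke at J1  (J1: last free bond brings effort in)
b3 stroke at J2  (J2 needs exactly one e-in)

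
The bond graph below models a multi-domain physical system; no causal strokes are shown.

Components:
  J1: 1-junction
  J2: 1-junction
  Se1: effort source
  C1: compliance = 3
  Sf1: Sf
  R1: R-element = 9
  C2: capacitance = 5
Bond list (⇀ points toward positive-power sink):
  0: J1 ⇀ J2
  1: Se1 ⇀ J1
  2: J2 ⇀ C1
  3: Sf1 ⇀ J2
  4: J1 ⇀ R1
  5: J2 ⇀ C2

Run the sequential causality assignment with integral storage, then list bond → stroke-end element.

bond 0 |J2
bond 1 |J1
bond 2 |J2
bond 3 |Sf1
bond 4 |J1
bond 5 |J2

#1 stroke at J1  (Se1 fixes effort; stroke away)
#3 stroke at Sf1  (Sf1 (Sf) sets flow on bond)
#0 stroke at J2  (common-f at J2 fixed by 3)
#2 stroke at J2  (1-jn J2 has f-setter on 3)
#5 stroke at J2  (common-f at J2 fixed by 3)
#4 stroke at J1  (J1 flow already set via bond 0)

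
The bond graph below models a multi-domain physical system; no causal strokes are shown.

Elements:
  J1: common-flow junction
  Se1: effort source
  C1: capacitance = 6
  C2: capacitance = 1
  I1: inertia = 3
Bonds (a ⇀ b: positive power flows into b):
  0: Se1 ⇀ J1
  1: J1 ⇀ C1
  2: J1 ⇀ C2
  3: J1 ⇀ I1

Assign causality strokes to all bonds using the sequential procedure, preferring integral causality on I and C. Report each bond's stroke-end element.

bond 0 stroke at J1
bond 1 stroke at J1
bond 2 stroke at J1
bond 3 stroke at I1

b0 |J1  (Se1: effort source, stroke at far end)
b1 |J1  (C1 integral (e out))
b2 |J1  (C2 integral (e out))
b3 |I1  (J1 needs exactly one f-in)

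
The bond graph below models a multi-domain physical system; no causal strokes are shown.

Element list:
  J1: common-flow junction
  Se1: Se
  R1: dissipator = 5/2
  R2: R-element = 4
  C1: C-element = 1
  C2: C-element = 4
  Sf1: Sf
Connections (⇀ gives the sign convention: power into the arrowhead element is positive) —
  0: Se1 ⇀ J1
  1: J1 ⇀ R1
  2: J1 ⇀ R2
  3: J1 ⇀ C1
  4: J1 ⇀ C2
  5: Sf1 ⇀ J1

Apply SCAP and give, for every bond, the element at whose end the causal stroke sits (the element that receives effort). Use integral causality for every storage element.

#0 →J1  (Se1: effort source, stroke at far end)
#5 →Sf1  (Sf1 (Sf) sets flow on bond)
#1 →J1  (J1: bond 5 brought flow, rest push out)
#2 →J1  (1-jn J1 has f-setter on 5)
#3 →J1  (1-jn J1 has f-setter on 5)
#4 →J1  (1-jn J1 has f-setter on 5)

b0 →J1
b1 →J1
b2 →J1
b3 →J1
b4 →J1
b5 →Sf1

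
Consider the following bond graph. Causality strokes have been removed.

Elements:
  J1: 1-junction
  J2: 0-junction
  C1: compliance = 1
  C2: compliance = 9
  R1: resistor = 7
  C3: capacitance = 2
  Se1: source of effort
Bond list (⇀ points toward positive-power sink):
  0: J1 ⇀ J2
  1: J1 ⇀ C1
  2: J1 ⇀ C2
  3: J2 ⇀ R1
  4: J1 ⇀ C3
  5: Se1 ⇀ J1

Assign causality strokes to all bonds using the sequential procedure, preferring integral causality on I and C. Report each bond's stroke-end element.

#5 stroke→J1  (Se1 fixes effort; stroke away)
#1 stroke→J1  (prefer integral on C1)
#2 stroke→J1  (C2 outputs effort q/C2)
#4 stroke→J1  (C3 integral (e out))
#0 stroke→J2  (J1: last free bond brings flow in)
#3 stroke→R1  (common-e at J2 fixed by 0)

β0 |J2
β1 |J1
β2 |J1
β3 |R1
β4 |J1
β5 |J1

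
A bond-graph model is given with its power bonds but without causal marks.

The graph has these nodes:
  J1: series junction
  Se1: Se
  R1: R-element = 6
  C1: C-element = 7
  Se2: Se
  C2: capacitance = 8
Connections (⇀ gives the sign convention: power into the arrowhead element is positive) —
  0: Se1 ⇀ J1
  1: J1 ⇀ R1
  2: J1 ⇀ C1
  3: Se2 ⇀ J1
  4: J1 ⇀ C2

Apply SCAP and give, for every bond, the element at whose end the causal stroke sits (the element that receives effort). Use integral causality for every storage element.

β0 stroke at J1  (Se1 fixes effort; stroke away)
β3 stroke at J1  (source Se2 imposes e)
β2 stroke at J1  (C1: C, integral causality)
β4 stroke at J1  (C2: C, integral causality)
β1 stroke at R1  (closing 1-jn rule on J1)

β0 stroke at J1
β1 stroke at R1
β2 stroke at J1
β3 stroke at J1
β4 stroke at J1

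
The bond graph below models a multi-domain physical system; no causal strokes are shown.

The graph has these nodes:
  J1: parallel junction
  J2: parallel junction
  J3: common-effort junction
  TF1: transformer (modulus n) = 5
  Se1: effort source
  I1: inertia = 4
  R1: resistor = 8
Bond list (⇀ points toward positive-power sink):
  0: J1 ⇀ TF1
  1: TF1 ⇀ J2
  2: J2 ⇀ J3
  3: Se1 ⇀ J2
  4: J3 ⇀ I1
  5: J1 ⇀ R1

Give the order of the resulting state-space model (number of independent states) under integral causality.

1  (I1 all integral)

β3 →J2  (Se1: effort source, stroke at far end)
β1 →TF1  (J2: bond 3 brought effort, rest push out)
β2 →J3  (J2: bond 3 brought effort, rest push out)
β4 →I1  (J3 effort already set via bond 2)
β0 →J1  (through TF1, causality passes straight; one stroke at TF1)
β5 →R1  (J1: bond 0 brought effort, rest push out)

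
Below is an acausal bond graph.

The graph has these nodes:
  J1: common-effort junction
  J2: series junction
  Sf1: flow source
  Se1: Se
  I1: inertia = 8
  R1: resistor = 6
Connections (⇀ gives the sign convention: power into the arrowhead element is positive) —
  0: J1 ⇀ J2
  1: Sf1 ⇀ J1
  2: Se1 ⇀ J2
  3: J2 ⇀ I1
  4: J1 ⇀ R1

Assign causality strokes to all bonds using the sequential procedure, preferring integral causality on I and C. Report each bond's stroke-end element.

β1 →Sf1  (Sf1 (Sf) sets flow on bond)
β2 →J2  (Se1: effort source, stroke at far end)
β3 →I1  (prefer integral on I1)
β0 →J2  (1-jn J2 has f-setter on 3)
β4 →J1  (closing 0-jn rule on J1)

β0 stroke at J2
β1 stroke at Sf1
β2 stroke at J2
β3 stroke at I1
β4 stroke at J1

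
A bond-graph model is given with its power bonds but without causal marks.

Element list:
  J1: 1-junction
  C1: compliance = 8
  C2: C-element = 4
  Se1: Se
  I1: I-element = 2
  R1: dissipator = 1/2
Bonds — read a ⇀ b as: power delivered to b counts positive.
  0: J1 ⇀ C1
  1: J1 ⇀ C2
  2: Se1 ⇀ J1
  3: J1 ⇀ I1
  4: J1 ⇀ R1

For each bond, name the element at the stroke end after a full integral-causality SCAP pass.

#0 stroke at J1
#1 stroke at J1
#2 stroke at J1
#3 stroke at I1
#4 stroke at J1

b2 stroke→J1  (Se1 (Se) sets effort on bond)
b0 stroke→J1  (prefer integral on C1)
b1 stroke→J1  (C2 outputs effort q/C2)
b3 stroke→I1  (I1 outputs flow p/I1)
b4 stroke→J1  (J1 flow already set via bond 3)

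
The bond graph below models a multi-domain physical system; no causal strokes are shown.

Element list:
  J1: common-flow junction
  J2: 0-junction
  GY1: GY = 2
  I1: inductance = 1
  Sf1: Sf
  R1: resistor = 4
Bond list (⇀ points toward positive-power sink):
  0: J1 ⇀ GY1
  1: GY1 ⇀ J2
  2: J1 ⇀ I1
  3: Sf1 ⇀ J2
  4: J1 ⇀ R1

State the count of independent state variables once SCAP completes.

1  (I1 all integral)

bond 3 |Sf1  (source Sf1 imposes f)
bond 1 |J2  (J2: last free bond brings effort in)
bond 0 |J1  (GY1: gyrator matches bond 1)
bond 2 |I1  (I1: I, integral causality)
bond 4 |J1  (1-jn J1 has f-setter on 2)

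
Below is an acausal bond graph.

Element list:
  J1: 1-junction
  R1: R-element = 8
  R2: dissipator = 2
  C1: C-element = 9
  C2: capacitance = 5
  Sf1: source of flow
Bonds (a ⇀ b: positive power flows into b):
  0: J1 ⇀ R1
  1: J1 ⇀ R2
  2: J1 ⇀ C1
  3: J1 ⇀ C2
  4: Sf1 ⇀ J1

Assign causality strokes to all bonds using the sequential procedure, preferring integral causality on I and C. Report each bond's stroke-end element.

b0 stroke→J1
b1 stroke→J1
b2 stroke→J1
b3 stroke→J1
b4 stroke→Sf1

b4 stroke→Sf1  (Sf1 (Sf) sets flow on bond)
b0 stroke→J1  (common-f at J1 fixed by 4)
b1 stroke→J1  (1-jn J1 has f-setter on 4)
b2 stroke→J1  (J1: bond 4 brought flow, rest push out)
b3 stroke→J1  (J1: bond 4 brought flow, rest push out)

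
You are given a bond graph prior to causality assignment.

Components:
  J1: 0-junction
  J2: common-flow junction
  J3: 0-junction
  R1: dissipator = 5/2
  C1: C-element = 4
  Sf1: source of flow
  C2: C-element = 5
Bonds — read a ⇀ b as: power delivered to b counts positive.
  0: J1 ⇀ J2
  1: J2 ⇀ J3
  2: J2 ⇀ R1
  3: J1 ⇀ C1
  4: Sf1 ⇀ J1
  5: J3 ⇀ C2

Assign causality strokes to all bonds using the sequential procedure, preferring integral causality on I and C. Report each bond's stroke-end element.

β4 →Sf1  (source Sf1 imposes f)
β3 →J1  (prefer integral on C1)
β0 →J2  (J1 effort already set via bond 3)
β5 →J3  (C2 integral (e out))
β1 →J2  (common-e at J3 fixed by 5)
β2 →R1  (J2 needs exactly one f-in)

β0 →J2
β1 →J2
β2 →R1
β3 →J1
β4 →Sf1
β5 →J3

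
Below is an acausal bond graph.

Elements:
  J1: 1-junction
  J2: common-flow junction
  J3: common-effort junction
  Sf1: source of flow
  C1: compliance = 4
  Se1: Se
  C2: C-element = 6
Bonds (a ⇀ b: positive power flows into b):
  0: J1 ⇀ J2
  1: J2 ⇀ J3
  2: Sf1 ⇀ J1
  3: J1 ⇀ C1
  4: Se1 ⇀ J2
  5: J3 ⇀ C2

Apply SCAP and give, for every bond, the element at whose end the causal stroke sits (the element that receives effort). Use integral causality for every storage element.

β2 |Sf1  (Sf1 fixes flow; stroke at Sf1)
β4 |J2  (Se1: effort source, stroke at far end)
β0 |J1  (J1: bond 2 brought flow, rest push out)
β3 |J1  (1-jn J1 has f-setter on 2)
β1 |J2  (1-jn J2 has f-setter on 0)
β5 |J3  (J3 needs exactly one e-in)

bond 0 stroke at J1
bond 1 stroke at J2
bond 2 stroke at Sf1
bond 3 stroke at J1
bond 4 stroke at J2
bond 5 stroke at J3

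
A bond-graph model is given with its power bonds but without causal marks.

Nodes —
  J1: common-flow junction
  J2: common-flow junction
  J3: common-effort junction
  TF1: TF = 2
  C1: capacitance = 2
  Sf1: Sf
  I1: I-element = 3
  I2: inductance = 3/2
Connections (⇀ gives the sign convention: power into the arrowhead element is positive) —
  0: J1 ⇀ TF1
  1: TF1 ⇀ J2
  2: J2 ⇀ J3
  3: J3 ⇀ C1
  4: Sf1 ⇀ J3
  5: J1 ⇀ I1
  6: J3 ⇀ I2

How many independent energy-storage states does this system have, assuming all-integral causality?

3  (C1, I1, I2 all integral)

b4 |Sf1  (Sf1: flow source, stroke at near end)
b3 |J3  (C1 outputs effort q/C1)
b2 |J2  (0-jn J3 has e-setter on 3)
b6 |I2  (0-jn J3 has e-setter on 3)
b1 |TF1  (closing 1-jn rule on J2)
b0 |J1  (through TF1, causality passes straight; one stroke at TF1)
b5 |I1  (closing 1-jn rule on J1)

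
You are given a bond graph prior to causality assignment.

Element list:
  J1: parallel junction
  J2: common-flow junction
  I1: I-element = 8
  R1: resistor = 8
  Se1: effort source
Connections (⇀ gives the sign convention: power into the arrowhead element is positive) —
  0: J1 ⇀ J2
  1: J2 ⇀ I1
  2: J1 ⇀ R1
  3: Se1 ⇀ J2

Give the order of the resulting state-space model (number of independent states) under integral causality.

β3 →J2  (Se1 (Se) sets effort on bond)
β1 →I1  (prefer integral on I1)
β0 →J2  (1-jn J2 has f-setter on 1)
β2 →J1  (only one effort-in slot at J1)

1  (I1 all integral)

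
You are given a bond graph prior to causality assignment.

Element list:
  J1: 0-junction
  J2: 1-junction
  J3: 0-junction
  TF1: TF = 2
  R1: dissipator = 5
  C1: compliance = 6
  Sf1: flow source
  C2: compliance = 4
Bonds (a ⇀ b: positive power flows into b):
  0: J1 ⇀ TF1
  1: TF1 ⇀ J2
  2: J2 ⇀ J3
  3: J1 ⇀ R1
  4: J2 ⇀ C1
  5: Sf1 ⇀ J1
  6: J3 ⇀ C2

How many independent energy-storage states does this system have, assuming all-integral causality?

2  (C1, C2 all integral)

#5 stroke at Sf1  (source Sf1 imposes f)
#4 stroke at J2  (C1 outputs effort q/C1)
#6 stroke at J3  (C2 outputs effort q/C2)
#2 stroke at J2  (0-jn J3 has e-setter on 6)
#1 stroke at TF1  (only one flow-in slot at J2)
#0 stroke at J1  (through TF1, causality passes straight; one stroke at TF1)
#3 stroke at R1  (J1: bond 0 brought effort, rest push out)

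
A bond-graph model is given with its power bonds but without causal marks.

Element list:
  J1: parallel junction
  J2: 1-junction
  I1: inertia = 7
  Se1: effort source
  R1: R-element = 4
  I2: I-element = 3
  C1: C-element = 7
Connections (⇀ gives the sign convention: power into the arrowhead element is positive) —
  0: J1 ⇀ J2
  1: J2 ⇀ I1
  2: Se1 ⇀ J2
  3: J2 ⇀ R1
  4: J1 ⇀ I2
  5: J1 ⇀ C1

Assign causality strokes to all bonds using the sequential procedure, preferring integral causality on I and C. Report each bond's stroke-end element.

bond 0 |J2
bond 1 |I1
bond 2 |J2
bond 3 |J2
bond 4 |I2
bond 5 |J1

β2 →J2  (Se1: effort source, stroke at far end)
β1 →I1  (I1 outputs flow p/I1)
β0 →J2  (1-jn J2 has f-setter on 1)
β3 →J2  (J2 flow already set via bond 1)
β4 →I2  (prefer integral on I2)
β5 →J1  (closing 0-jn rule on J1)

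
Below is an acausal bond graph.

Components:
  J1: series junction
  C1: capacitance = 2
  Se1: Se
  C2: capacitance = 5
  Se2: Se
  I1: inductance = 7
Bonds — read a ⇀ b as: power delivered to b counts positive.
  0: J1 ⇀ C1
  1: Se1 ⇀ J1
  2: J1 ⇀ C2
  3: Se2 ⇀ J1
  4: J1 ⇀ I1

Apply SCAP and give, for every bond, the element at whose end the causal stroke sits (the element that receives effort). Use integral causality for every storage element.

bond 1 |J1  (source Se1 imposes e)
bond 3 |J1  (Se2 (Se) sets effort on bond)
bond 0 |J1  (prefer integral on C1)
bond 2 |J1  (C2 outputs effort q/C2)
bond 4 |I1  (closing 1-jn rule on J1)

b0 |J1
b1 |J1
b2 |J1
b3 |J1
b4 |I1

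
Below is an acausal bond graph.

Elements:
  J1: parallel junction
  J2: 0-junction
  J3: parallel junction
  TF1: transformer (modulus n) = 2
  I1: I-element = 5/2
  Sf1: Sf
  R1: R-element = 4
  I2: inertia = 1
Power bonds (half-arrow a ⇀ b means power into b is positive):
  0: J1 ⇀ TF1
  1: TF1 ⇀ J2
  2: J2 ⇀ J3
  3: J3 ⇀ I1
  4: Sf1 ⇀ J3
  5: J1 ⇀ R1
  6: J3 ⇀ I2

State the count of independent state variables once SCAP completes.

2  (I1, I2 all integral)

b4 stroke at Sf1  (Sf1: flow source, stroke at near end)
b3 stroke at I1  (prefer integral on I1)
b6 stroke at I2  (I2 outputs flow p/I2)
b2 stroke at J3  (J3: last free bond brings effort in)
b1 stroke at J2  (J2: last free bond brings effort in)
b0 stroke at TF1  (TF TF1: opposite of bond 1)
b5 stroke at J1  (closing 0-jn rule on J1)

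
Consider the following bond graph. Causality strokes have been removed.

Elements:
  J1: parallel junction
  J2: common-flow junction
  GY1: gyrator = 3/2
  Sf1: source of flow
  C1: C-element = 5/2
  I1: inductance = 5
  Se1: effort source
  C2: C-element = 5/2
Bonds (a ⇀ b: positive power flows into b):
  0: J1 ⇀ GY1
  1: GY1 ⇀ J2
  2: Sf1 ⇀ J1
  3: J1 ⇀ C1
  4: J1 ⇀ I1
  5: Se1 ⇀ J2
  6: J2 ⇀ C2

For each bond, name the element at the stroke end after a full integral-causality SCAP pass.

#2 stroke→Sf1  (Sf1 fixes flow; stroke at Sf1)
#5 stroke→J2  (Se1 fixes effort; stroke away)
#3 stroke→J1  (C1: C, integral causality)
#0 stroke→GY1  (J1 effort already set via bond 3)
#4 stroke→I1  (common-e at J1 fixed by 3)
#1 stroke→GY1  (through GY1, causality inverts; strokes same side of GY1)
#6 stroke→J2  (J2 flow already set via bond 1)

b0 |GY1
b1 |GY1
b2 |Sf1
b3 |J1
b4 |I1
b5 |J2
b6 |J2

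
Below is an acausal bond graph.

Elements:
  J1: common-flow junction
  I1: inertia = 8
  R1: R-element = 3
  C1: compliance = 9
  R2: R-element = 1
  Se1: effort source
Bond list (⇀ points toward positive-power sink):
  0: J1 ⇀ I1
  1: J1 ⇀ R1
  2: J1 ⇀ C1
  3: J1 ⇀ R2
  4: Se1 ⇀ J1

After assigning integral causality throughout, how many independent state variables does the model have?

2  (C1, I1 all integral)

#4 stroke→J1  (Se1 (Se) sets effort on bond)
#0 stroke→I1  (I1 integral (f out))
#1 stroke→J1  (common-f at J1 fixed by 0)
#2 stroke→J1  (1-jn J1 has f-setter on 0)
#3 stroke→J1  (1-jn J1 has f-setter on 0)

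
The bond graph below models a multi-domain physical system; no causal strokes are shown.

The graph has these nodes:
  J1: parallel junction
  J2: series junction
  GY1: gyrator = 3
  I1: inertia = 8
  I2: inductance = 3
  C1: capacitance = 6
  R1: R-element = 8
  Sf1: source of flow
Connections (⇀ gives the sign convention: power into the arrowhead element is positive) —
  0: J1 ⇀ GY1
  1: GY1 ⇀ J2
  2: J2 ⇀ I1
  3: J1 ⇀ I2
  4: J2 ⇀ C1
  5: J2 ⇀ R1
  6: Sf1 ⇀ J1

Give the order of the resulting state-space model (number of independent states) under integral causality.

3  (C1, I1, I2 all integral)

#6 stroke at Sf1  (Sf1 (Sf) sets flow on bond)
#2 stroke at I1  (I1: I, integral causality)
#1 stroke at J2  (J2: bond 2 brought flow, rest push out)
#4 stroke at J2  (1-jn J2 has f-setter on 2)
#5 stroke at J2  (J2 flow already set via bond 2)
#0 stroke at J1  (GY GY1: same side as bond 1)
#3 stroke at I2  (J1: bond 0 brought effort, rest push out)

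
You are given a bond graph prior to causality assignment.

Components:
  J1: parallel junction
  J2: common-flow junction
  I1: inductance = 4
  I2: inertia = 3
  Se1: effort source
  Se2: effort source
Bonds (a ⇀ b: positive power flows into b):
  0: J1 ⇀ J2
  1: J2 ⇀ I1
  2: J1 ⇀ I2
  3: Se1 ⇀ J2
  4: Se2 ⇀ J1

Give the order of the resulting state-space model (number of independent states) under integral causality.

β3 stroke→J2  (Se1: effort source, stroke at far end)
β4 stroke→J1  (Se2 fixes effort; stroke away)
β0 stroke→J2  (J1: bond 4 brought effort, rest push out)
β2 stroke→I2  (J1: bond 4 brought effort, rest push out)
β1 stroke→I1  (J2: last free bond brings flow in)

2  (I1, I2 all integral)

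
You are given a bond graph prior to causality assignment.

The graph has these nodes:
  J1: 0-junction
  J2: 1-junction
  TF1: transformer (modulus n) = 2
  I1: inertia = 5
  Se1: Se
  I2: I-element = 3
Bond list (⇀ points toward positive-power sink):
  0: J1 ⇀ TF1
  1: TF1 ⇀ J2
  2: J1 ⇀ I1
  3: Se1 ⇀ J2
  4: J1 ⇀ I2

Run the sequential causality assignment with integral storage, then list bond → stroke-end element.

b0 stroke→J1
b1 stroke→TF1
b2 stroke→I1
b3 stroke→J2
b4 stroke→I2

b3 stroke at J2  (Se1 (Se) sets effort on bond)
b1 stroke at TF1  (J2: last free bond brings flow in)
b0 stroke at J1  (TF1: transformer flips bond 1)
b2 stroke at I1  (common-e at J1 fixed by 0)
b4 stroke at I2  (0-jn J1 has e-setter on 0)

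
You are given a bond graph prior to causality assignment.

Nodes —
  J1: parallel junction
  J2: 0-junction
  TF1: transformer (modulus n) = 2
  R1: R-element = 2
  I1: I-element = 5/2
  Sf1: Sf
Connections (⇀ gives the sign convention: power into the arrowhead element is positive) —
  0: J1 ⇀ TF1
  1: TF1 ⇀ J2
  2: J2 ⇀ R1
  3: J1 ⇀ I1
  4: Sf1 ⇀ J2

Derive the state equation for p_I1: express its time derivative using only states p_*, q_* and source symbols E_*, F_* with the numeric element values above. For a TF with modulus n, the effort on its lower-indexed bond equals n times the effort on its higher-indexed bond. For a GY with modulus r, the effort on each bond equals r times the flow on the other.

dp_I1/dt = 4*F_Sf1 - 16*p_I1/5

bond 4 stroke→Sf1  (Sf1 (Sf) sets flow on bond)
bond 3 stroke→I1  (I1: I, integral causality)
bond 0 stroke→J1  (closing 0-jn rule on J1)
bond 1 stroke→TF1  (TF TF1: opposite of bond 0)
bond 2 stroke→J2  (J2 needs exactly one e-in)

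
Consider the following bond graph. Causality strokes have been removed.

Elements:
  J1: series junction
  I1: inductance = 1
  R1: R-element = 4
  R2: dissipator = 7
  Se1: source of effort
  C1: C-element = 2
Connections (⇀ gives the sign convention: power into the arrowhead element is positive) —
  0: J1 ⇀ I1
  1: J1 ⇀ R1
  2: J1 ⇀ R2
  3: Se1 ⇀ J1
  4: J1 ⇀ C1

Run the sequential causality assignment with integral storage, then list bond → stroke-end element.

β0 stroke at I1
β1 stroke at J1
β2 stroke at J1
β3 stroke at J1
β4 stroke at J1

β3 →J1  (Se1: effort source, stroke at far end)
β0 →I1  (prefer integral on I1)
β1 →J1  (J1: bond 0 brought flow, rest push out)
β2 →J1  (1-jn J1 has f-setter on 0)
β4 →J1  (common-f at J1 fixed by 0)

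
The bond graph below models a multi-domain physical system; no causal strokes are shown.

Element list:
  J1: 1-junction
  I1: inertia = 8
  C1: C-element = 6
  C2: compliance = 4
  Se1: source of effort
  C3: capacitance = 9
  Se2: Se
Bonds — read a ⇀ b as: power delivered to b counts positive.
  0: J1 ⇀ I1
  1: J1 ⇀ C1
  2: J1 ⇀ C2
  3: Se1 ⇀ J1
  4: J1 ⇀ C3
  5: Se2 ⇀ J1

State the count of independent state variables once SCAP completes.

bond 3 →J1  (Se1: effort source, stroke at far end)
bond 5 →J1  (Se2: effort source, stroke at far end)
bond 0 →I1  (I1 integral (f out))
bond 1 →J1  (J1: bond 0 brought flow, rest push out)
bond 2 →J1  (J1: bond 0 brought flow, rest push out)
bond 4 →J1  (common-f at J1 fixed by 0)

4  (C1, C2, C3, I1 all integral)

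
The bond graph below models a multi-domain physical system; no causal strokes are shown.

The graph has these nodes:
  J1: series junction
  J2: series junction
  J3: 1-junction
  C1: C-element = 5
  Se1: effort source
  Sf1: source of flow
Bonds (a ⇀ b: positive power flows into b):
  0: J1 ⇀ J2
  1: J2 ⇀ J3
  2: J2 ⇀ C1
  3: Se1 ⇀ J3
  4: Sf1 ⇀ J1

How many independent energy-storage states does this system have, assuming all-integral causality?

#3 stroke→J3  (source Se1 imposes e)
#4 stroke→Sf1  (source Sf1 imposes f)
#0 stroke→J1  (common-f at J1 fixed by 4)
#1 stroke→J2  (common-f at J2 fixed by 0)
#2 stroke→J2  (J2 flow already set via bond 0)

1  (C1 all integral)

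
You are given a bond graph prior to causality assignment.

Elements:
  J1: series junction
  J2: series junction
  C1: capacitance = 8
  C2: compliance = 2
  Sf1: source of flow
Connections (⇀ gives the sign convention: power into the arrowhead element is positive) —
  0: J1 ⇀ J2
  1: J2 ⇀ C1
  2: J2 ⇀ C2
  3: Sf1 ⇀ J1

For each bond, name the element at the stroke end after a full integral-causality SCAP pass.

bond 3 |Sf1  (source Sf1 imposes f)
bond 0 |J1  (1-jn J1 has f-setter on 3)
bond 1 |J2  (common-f at J2 fixed by 0)
bond 2 |J2  (J2: bond 0 brought flow, rest push out)

bond 0 stroke→J1
bond 1 stroke→J2
bond 2 stroke→J2
bond 3 stroke→Sf1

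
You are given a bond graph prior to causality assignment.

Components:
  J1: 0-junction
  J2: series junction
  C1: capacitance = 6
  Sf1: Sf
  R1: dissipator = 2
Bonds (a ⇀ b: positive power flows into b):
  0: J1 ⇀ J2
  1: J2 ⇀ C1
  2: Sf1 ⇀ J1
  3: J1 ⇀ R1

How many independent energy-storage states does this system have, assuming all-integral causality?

#2 stroke at Sf1  (Sf1: flow source, stroke at near end)
#1 stroke at J2  (prefer integral on C1)
#0 stroke at J1  (J2 needs exactly one f-in)
#3 stroke at R1  (0-jn J1 has e-setter on 0)

1  (C1 all integral)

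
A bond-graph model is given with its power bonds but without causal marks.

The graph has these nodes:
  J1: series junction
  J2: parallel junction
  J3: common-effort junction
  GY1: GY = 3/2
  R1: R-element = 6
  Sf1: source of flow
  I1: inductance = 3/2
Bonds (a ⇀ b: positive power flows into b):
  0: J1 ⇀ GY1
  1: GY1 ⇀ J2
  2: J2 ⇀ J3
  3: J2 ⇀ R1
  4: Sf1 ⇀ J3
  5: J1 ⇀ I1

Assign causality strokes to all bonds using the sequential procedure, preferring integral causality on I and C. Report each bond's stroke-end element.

#0 stroke at J1
#1 stroke at J2
#2 stroke at J3
#3 stroke at R1
#4 stroke at Sf1
#5 stroke at I1

b4 →Sf1  (Sf1: flow source, stroke at near end)
b2 →J3  (closing 0-jn rule on J3)
b5 →I1  (I1 outputs flow p/I1)
b0 →J1  (J1 flow already set via bond 5)
b1 →J2  (through GY1, causality inverts; strokes same side of GY1)
b3 →R1  (0-jn J2 has e-setter on 1)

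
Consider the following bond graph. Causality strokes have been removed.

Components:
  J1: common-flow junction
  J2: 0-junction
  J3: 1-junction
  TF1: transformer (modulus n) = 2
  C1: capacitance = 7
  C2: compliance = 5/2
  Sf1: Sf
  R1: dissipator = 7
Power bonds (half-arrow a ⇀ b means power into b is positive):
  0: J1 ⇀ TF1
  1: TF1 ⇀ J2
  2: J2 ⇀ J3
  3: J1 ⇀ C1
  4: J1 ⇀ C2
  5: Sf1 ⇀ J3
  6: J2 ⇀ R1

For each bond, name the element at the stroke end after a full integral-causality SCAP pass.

#0 |TF1
#1 |J2
#2 |J3
#3 |J1
#4 |J1
#5 |Sf1
#6 |R1

bond 5 →Sf1  (Sf1: flow source, stroke at near end)
bond 2 →J3  (J3 flow already set via bond 5)
bond 3 →J1  (prefer integral on C1)
bond 4 →J1  (C2 integral (e out))
bond 0 →TF1  (J1: last free bond brings flow in)
bond 1 →J2  (through TF1, causality passes straight; one stroke at TF1)
bond 6 →R1  (J2 effort already set via bond 1)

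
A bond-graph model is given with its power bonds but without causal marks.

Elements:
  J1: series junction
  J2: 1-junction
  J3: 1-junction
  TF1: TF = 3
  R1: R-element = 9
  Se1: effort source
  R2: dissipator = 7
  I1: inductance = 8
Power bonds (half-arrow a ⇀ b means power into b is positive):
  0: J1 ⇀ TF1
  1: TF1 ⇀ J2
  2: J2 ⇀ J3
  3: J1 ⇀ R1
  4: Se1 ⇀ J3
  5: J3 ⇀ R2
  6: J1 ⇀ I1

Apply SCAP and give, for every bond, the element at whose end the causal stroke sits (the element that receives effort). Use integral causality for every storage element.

b4 stroke→J3  (source Se1 imposes e)
b6 stroke→I1  (I1: I, integral causality)
b0 stroke→J1  (J1: bond 6 brought flow, rest push out)
b3 stroke→J1  (common-f at J1 fixed by 6)
b1 stroke→TF1  (TF1: transformer flips bond 0)
b2 stroke→J2  (1-jn J2 has f-setter on 1)
b5 stroke→J3  (J3: bond 2 brought flow, rest push out)

β0 stroke at J1
β1 stroke at TF1
β2 stroke at J2
β3 stroke at J1
β4 stroke at J3
β5 stroke at J3
β6 stroke at I1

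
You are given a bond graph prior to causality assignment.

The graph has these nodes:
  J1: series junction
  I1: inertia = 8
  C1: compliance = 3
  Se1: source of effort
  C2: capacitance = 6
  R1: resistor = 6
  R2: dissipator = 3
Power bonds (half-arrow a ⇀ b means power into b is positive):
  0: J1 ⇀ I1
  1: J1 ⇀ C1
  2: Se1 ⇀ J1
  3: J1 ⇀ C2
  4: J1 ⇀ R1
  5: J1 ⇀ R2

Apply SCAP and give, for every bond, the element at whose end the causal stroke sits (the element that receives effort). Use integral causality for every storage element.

#2 stroke at J1  (Se1 fixes effort; stroke away)
#0 stroke at I1  (I1 outputs flow p/I1)
#1 stroke at J1  (J1: bond 0 brought flow, rest push out)
#3 stroke at J1  (J1: bond 0 brought flow, rest push out)
#4 stroke at J1  (J1 flow already set via bond 0)
#5 stroke at J1  (1-jn J1 has f-setter on 0)

b0 →I1
b1 →J1
b2 →J1
b3 →J1
b4 →J1
b5 →J1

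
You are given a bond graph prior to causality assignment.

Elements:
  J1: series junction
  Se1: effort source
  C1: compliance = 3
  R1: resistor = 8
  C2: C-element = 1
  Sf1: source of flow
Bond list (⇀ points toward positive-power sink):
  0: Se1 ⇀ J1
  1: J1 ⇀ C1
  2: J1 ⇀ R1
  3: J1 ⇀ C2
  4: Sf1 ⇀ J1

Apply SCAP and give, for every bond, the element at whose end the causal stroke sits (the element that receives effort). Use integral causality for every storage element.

b0 |J1
b1 |J1
b2 |J1
b3 |J1
b4 |Sf1

β0 |J1  (Se1: effort source, stroke at far end)
β4 |Sf1  (Sf1 fixes flow; stroke at Sf1)
β1 |J1  (J1 flow already set via bond 4)
β2 |J1  (1-jn J1 has f-setter on 4)
β3 |J1  (J1 flow already set via bond 4)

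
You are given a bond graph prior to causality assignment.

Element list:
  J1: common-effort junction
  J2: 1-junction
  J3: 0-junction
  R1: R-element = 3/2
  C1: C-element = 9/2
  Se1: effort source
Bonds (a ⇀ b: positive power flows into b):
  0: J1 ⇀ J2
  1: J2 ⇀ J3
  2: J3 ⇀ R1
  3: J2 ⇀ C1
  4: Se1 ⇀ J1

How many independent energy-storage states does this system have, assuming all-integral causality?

b4 stroke at J1  (Se1 fixes effort; stroke away)
b0 stroke at J2  (0-jn J1 has e-setter on 4)
b3 stroke at J2  (C1: C, integral causality)
b1 stroke at J3  (J2 needs exactly one f-in)
b2 stroke at R1  (J3 effort already set via bond 1)

1  (C1 all integral)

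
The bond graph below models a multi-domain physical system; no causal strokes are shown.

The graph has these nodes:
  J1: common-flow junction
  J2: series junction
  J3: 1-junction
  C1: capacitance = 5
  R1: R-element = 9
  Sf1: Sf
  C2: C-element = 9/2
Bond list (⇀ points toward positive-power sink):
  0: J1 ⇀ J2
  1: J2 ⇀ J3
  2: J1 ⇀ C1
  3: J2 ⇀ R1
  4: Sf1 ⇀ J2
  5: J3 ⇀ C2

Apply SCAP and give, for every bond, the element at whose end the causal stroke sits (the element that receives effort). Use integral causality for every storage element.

#0 stroke at J2
#1 stroke at J2
#2 stroke at J1
#3 stroke at J2
#4 stroke at Sf1
#5 stroke at J3

β4 |Sf1  (Sf1 (Sf) sets flow on bond)
β0 |J2  (J2: bond 4 brought flow, rest push out)
β1 |J2  (J2: bond 4 brought flow, rest push out)
β3 |J2  (J2 flow already set via bond 4)
β5 |J3  (1-jn J3 has f-setter on 1)
β2 |J1  (common-f at J1 fixed by 0)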